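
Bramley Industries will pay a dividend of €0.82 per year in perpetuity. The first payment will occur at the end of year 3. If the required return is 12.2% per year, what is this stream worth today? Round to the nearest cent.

Value at end of year 2: C / r = €0.82 / 0.122 = €6.7213
Discount to today: PV = €6.7213 / (1 + 0.122)^2 = €6.7213 / 1.258884 = €5.34

€5.34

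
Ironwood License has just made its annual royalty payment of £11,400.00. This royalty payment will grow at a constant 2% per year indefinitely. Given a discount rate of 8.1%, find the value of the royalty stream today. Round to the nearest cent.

D₁ = D₀ × (1 + g) = £11,400.00 × 1.02 = £11,628.0000
Growing perpetuity: P = D₁ / (r − g) = £11,628.0000 / (0.081 − 0.02) = £190,622.95

£190622.95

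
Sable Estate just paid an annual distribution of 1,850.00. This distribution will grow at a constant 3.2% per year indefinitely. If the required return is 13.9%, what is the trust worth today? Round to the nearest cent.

D₁ = D₀ × (1 + g) = 1,850.00 × 1.032 = 1,909.2000
Growing perpetuity: P = D₁ / (r − g) = 1,909.2000 / (0.139 − 0.032) = 17,842.99

17842.99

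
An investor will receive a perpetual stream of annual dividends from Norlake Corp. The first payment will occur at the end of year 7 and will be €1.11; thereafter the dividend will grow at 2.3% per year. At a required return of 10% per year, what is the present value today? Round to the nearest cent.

Value at end of year 6: C₁ / (r − g) = €1.11 / (0.1 − 0.023) = €14.4156
Discount to today: PV = €14.4156 / (1 + 0.1)^6 = €14.4156 / 1.771561 = €8.14

€8.14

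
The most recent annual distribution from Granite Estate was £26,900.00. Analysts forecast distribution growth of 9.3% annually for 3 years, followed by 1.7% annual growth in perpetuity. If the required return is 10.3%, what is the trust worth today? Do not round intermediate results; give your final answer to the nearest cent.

D_1 = 29401.70000
D_2 = 32136.05810
D_3 = 35124.71150
Terminal value at year 3: TV = D_3×(1+g_2)/(r−g_2) = 35721.83160/0.086 = 415370.13487
P_0 = D_1/(1+r)^1 + D_2/(1+r)^2 + D_3/(1+r)^3 + TV/(1+r)^3
    = 26656.11967 + 26414.45041 + 26174.97217 + 309534.26387 = 388779.80612

£388779.81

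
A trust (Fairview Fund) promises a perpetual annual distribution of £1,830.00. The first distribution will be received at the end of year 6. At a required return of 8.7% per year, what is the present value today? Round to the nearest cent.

Value at end of year 5: C / r = £1,830.00 / 0.087 = £21,034.4828
Discount to today: PV = £21,034.4828 / (1 + 0.087)^5 = £21,034.4828 / 1.517566 = £13,860.67

£13860.67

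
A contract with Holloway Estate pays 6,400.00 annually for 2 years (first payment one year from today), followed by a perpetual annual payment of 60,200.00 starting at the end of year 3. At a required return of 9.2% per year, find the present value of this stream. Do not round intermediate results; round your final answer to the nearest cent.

PV of 2-year annuity: 6,400.00 × [1 − (1+0.092)^−2] / 0.092 = 11227.84419
Perpetuity value at year 2: 60,200.00 / 0.092 = 654347.82609
PV of perpetuity: 654347.82609 / (1+0.092)^2 = 548735.91663
Total PV = 11227.84419 + 548735.91663 = 559963.76082

559963.76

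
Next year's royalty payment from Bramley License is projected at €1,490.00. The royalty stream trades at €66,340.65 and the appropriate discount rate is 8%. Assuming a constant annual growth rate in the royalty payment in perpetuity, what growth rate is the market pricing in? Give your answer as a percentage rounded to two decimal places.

P = D₁/(r−g) ⇒ g = r − D₁/P = 0.08 − €1,490.00/€66,340.65 = 0.057540

5.75%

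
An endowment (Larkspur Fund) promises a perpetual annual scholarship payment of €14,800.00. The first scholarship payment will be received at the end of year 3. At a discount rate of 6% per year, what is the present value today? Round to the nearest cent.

€219532.46

Value at end of year 2: C / r = €14,800.00 / 0.06 = €246,666.6667
Discount to today: PV = €246,666.6667 / (1 + 0.06)^2 = €246,666.6667 / 1.123600 = €219,532.46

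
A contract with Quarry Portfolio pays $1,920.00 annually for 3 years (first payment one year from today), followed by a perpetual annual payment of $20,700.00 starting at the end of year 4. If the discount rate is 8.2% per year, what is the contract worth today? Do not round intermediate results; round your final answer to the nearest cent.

$204215.27

PV of 3-year annuity: $1,920.00 × [1 − (1+0.082)^−3] / 0.082 = 4930.22410
Perpetuity value at year 3: $20,700.00 / 0.082 = 252439.02439
PV of perpetuity: 252439.02439 / (1+0.082)^3 = 199285.04579
Total PV = 4930.22410 + 199285.04579 = 204215.26989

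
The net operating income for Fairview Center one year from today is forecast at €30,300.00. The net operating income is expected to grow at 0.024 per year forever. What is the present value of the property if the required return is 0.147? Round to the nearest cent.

€246341.46

Growing perpetuity: P = D₁ / (r − g) = €30,300.0000 / (0.147 − 0.024) = €246,341.46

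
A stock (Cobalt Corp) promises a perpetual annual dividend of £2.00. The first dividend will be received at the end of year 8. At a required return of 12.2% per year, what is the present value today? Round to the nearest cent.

£7.32

Value at end of year 7: C / r = £2.00 / 0.122 = £16.3934
Discount to today: PV = £16.3934 / (1 + 0.122)^7 = £16.3934 / 2.238463 = £7.32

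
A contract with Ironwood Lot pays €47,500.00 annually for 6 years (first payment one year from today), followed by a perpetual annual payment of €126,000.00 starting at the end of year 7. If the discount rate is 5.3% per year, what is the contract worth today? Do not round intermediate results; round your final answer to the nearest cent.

€1982710.98

PV of 6-year annuity: €47,500.00 × [1 − (1+0.053)^−6] / 0.053 = 238799.45041
Perpetuity value at year 6: €126,000.00 / 0.053 = 2377358.49057
PV of perpetuity: 2377358.49057 / (1+0.053)^6 = 1743911.52738
Total PV = 238799.45041 + 1743911.52738 = 1982710.97779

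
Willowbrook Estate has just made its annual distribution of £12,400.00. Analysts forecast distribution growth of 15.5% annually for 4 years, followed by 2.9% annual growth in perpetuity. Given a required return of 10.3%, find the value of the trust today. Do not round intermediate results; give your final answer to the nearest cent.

£263043.27

D_1 = 14322.00000
D_2 = 16541.91000
D_3 = 19105.90605
D_4 = 22067.32149
Terminal value at year 4: TV = D_4×(1+g_2)/(r−g_2) = 22707.27381/0.074 = 306855.05150
P_0 = D_1/(1+r)^1 + D_2/(1+r)^2 + D_3/(1+r)^3 + D_4/(1+r)^4 + TV/(1+r)^4
    = 12984.58749 + 13596.73486 + 14237.74140 + 14908.96765 + 207315.23931 = 263043.27070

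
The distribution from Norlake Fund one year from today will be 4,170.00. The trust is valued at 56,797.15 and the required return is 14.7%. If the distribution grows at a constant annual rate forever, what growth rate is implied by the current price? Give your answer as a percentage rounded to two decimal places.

P = D₁/(r−g) ⇒ g = r − D₁/P = 0.147 − 4,170.00/56,797.15 = 0.073581

7.36%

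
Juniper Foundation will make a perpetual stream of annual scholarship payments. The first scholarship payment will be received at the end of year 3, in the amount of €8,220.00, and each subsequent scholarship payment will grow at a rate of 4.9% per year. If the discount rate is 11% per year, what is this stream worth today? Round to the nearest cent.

€109369.45

Value at end of year 2: C₁ / (r − g) = €8,220.00 / (0.11 − 0.049) = €134,754.0984
Discount to today: PV = €134,754.0984 / (1 + 0.11)^2 = €134,754.0984 / 1.232100 = €109,369.45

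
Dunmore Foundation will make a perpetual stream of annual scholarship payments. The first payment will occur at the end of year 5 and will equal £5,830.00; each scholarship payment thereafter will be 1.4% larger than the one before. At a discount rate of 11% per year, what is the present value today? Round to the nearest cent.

Value at end of year 4: C₁ / (r − g) = £5,830.00 / (0.11 − 0.014) = £60,729.1667
Discount to today: PV = £60,729.1667 / (1 + 0.11)^4 = £60,729.1667 / 1.518070 = £40,004.18

£40004.18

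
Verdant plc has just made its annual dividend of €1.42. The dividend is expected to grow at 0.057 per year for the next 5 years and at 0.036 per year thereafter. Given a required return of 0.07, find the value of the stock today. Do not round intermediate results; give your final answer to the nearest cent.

€47.55

D_1 = 1.50094
D_2 = 1.58649
D_3 = 1.67692
D_4 = 1.77251
D_5 = 1.87354
Terminal value at year 5: TV = D_5×(1+g_2)/(r−g_2) = 1.94099/0.034 = 57.08791
P_0 = D_1/(1+r)^1 + D_2/(1+r)^2 + D_3/(1+r)^3 + D_4/(1+r)^4 + D_5/(1+r)^5 + TV/(1+r)^5
    = 1.40275 + 1.38570 + 1.36887 + 1.35224 + 1.33581 + 40.70289 = 47.54826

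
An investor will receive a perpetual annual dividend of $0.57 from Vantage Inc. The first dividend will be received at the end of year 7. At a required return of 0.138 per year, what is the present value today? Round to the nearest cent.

$1.90

Value at end of year 6: C / r = $0.57 / 0.138 = $4.1304
Discount to today: PV = $4.1304 / (1 + 0.138)^6 = $4.1304 / 2.171969 = $1.90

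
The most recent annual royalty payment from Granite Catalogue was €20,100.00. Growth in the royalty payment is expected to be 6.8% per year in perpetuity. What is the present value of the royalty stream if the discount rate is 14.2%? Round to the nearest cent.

D₁ = D₀ × (1 + g) = €20,100.00 × 1.068 = €21,466.8000
Growing perpetuity: P = D₁ / (r − g) = €21,466.8000 / (0.142 − 0.068) = €290,091.89

€290091.89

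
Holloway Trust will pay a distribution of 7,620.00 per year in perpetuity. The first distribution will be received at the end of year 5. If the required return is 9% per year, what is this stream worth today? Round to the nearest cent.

Value at end of year 4: C / r = 7,620.00 / 0.09 = 84,666.6667
Discount to today: PV = 84,666.6667 / (1 + 0.09)^4 = 84,666.6667 / 1.411582 = 59,980.00

59980.00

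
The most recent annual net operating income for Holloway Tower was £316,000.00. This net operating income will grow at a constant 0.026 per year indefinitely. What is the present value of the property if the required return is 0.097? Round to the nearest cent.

D₁ = D₀ × (1 + g) = £316,000.00 × 1.026 = £324,216.0000
Growing perpetuity: P = D₁ / (r − g) = £324,216.0000 / (0.097 − 0.026) = £4,566,422.54

£4566422.54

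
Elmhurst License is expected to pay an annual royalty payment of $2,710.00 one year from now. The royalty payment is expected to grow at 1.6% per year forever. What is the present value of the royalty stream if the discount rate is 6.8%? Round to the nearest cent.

$52115.38

Growing perpetuity: P = D₁ / (r − g) = $2,710.0000 / (0.068 − 0.016) = $52,115.38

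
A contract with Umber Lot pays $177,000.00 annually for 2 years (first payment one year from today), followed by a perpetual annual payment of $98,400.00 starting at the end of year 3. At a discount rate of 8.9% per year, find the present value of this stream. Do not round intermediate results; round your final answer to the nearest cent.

$1244071.89

PV of 2-year annuity: $177,000.00 × [1 − (1+0.089)^−2] / 0.089 = 311785.52366
Perpetuity value at year 2: $98,400.00 / 0.089 = 1105617.97753
PV of perpetuity: 1105617.97753 / (1+0.089)^2 = 932286.36438
Total PV = 311785.52366 + 932286.36438 = 1244071.88803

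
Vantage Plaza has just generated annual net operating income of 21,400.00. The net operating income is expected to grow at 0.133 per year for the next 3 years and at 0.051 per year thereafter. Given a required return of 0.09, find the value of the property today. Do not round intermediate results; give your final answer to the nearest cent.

D_1 = 24246.20000
D_2 = 27470.94460
D_3 = 31124.58023
Terminal value at year 3: TV = D_3×(1+g_2)/(r−g_2) = 32711.93382/0.039 = 838767.53394
P_0 = D_1/(1+r)^1 + D_2/(1+r)^2 + D_3/(1+r)^3 + TV/(1+r)^3
    = 22244.22018 + 23121.74447 + 24033.88668 + 647682.43332 = 717082.28465

717082.28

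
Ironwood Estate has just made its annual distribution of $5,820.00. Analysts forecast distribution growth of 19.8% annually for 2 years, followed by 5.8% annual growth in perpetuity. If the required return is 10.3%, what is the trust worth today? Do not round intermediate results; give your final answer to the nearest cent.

$174607.50

D_1 = 6972.36000
D_2 = 8352.88728
Terminal value at year 2: TV = D_2×(1+g_2)/(r−g_2) = 8837.35474/0.045 = 196385.66094
P_0 = D_1/(1+r)^1 + D_2/(1+r)^2 + TV/(1+r)^2
    = 6321.26927 + 6865.71222 + 161420.52289 = 174607.50438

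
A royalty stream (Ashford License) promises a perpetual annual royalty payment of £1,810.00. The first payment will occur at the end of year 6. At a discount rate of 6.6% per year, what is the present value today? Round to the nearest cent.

Value at end of year 5: C / r = £1,810.00 / 0.066 = £27,424.2424
Discount to today: PV = £27,424.2424 / (1 + 0.066)^5 = £27,424.2424 / 1.376531 = £19,922.72

£19922.72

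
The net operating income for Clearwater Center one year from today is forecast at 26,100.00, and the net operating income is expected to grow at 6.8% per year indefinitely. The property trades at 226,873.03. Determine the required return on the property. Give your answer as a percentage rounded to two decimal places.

18.30%

P = D₁/(r − g) ⇒ r = D₁/P + g = 26,100.0000/226,873.03 + 0.068 = 0.115042 + 0.068 = 0.183042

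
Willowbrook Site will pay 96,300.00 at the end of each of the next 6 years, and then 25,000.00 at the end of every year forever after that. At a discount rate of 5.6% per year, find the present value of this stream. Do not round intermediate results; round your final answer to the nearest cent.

801483.65

PV of 6-year annuity: 96,300.00 × [1 − (1+0.056)^−6] / 0.056 = 479548.44398
Perpetuity value at year 6: 25,000.00 / 0.056 = 446428.57143
PV of perpetuity: 446428.57143 / (1+0.056)^6 = 321935.20591
Total PV = 479548.44398 + 321935.20591 = 801483.64989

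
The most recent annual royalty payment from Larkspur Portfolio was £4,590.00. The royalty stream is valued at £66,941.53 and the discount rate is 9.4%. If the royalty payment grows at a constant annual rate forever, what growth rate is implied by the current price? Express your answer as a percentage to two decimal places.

P = D₀(1+g)/(r−g) ⇒ P(r−g) = D₀(1+g) ⇒ g(P+D₀) = P·r − D₀
g = (P·r − D₀)/(P + D₀) = (£66,941.53×0.094 − £4,590.00) / (£66,941.53 + £4,590.00) = 0.023801

2.38%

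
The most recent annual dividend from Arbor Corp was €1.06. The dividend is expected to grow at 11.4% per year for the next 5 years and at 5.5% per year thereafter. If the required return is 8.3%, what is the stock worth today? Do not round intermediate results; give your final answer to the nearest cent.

€51.77

D_1 = 1.18084
D_2 = 1.31546
D_3 = 1.46542
D_4 = 1.63248
D_5 = 1.81858
Terminal value at year 5: TV = D_5×(1+g_2)/(r−g_2) = 1.91860/0.028 = 68.52140
P_0 = D_1/(1+r)^1 + D_2/(1+r)^2 + D_3/(1+r)^3 + D_4/(1+r)^4 + D_5/(1+r)^5 + TV/(1+r)^5
    = 1.09034 + 1.12155 + 1.15366 + 1.18668 + 1.22065 + 45.99218 = 51.76505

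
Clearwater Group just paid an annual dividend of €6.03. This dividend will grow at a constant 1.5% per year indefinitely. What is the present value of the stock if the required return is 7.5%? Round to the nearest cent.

D₁ = D₀ × (1 + g) = €6.03 × 1.015 = €6.1205
Growing perpetuity: P = D₁ / (r − g) = €6.1205 / (0.075 − 0.015) = €102.01

€102.01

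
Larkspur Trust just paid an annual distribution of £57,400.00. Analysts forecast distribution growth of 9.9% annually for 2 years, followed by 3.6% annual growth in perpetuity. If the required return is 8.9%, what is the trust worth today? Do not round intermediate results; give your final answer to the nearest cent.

D_1 = 63082.60000
D_2 = 69327.77740
Terminal value at year 2: TV = D_2×(1+g_2)/(r−g_2) = 71823.57739/0.053 = 1355161.83748
P_0 = D_1/(1+r)^1 + D_2/(1+r)^2 + TV/(1+r)^2
    = 57927.08907 + 58459.01827 + 1142708.35703 = 1259094.46437

£1259094.46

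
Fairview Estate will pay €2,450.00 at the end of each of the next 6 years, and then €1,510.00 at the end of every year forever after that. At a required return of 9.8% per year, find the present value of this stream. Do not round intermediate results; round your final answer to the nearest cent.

PV of 6-year annuity: €2,450.00 × [1 − (1+0.098)^−6] / 0.098 = 10733.21988
Perpetuity value at year 6: €1,510.00 / 0.098 = 15408.16327
PV of perpetuity: 15408.16327 / (1+0.098)^6 = 8792.99510
Total PV = 10733.21988 + 8792.99510 = 19526.21497

€19526.21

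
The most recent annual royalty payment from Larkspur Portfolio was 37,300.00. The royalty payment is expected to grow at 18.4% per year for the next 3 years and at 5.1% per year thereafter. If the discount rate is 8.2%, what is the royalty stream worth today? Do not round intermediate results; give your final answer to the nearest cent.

1791357.32

D_1 = 44163.20000
D_2 = 52289.22880
D_3 = 61910.44690
Terminal value at year 3: TV = D_3×(1+g_2)/(r−g_2) = 65067.87969/0.031 = 2098963.86100
P_0 = D_1/(1+r)^1 + D_2/(1+r)^2 + D_3/(1+r)^3 + TV/(1+r)^3
    = 40816.26617 + 44664.01030 + 48874.48078 + 1657002.55796 = 1791357.31521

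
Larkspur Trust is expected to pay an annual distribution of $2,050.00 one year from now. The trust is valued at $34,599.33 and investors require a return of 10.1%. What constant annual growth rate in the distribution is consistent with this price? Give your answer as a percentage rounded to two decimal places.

P = D₁/(r−g) ⇒ g = r − D₁/P = 0.101 − $2,050.00/$34,599.33 = 0.041750

4.18%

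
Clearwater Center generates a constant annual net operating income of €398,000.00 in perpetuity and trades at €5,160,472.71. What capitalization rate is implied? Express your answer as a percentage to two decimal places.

7.71%

P = C/r ⇒ r = C/P = €398,000.00/€5,160,472.71 = 0.077125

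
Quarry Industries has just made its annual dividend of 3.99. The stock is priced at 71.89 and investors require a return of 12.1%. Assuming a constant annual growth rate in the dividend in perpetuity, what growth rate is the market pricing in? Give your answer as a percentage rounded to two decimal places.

P = D₀(1+g)/(r−g) ⇒ P(r−g) = D₀(1+g) ⇒ g(P+D₀) = P·r − D₀
g = (P·r − D₀)/(P + D₀) = (71.89×0.121 − 3.99) / (71.89 + 3.99) = 0.062054

6.21%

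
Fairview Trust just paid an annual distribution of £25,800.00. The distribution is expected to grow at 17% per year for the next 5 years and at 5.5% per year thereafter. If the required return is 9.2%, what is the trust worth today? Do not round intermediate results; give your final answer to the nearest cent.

D_1 = 30186.00000
D_2 = 35317.62000
D_3 = 41321.61540
D_4 = 48346.29002
D_5 = 56565.15932
Terminal value at year 5: TV = D_5×(1+g_2)/(r−g_2) = 59676.24308/0.037 = 1612871.43470
P_0 = D_1/(1+r)^1 + D_2/(1+r)^2 + D_3/(1+r)^3 + D_4/(1+r)^4 + D_5/(1+r)^5 + TV/(1+r)^5
    = 27642.85714 + 29617.34694 + 31732.87172 + 33999.50541 + 36428.04152 + 1038691.45402 = 1198112.07675

£1198112.08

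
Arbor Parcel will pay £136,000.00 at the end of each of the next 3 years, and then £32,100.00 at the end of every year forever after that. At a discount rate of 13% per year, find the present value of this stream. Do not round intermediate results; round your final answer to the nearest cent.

PV of 3-year annuity: £136,000.00 × [1 − (1+0.13)^−3] / 0.13 = 321116.75331
Perpetuity value at year 3: £32,100.00 / 0.13 = 246923.07692
PV of perpetuity: 246923.07692 / (1+0.13)^3 = 171130.07853
Total PV = 321116.75331 + 171130.07853 = 492246.83184

£492246.83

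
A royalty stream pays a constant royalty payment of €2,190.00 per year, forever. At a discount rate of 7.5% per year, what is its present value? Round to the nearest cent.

€29200.00

Level perpetuity: PV = C / r = €2,190.00 / 0.075 = €29,200.00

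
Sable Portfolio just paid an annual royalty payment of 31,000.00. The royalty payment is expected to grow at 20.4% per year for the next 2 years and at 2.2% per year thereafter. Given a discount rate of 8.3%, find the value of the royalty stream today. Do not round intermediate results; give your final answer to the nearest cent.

D_1 = 37324.00000
D_2 = 44938.09600
Terminal value at year 2: TV = D_2×(1+g_2)/(r−g_2) = 45926.73411/0.061 = 752897.28052
P_0 = D_1/(1+r)^1 + D_2/(1+r)^2 + TV/(1+r)^2
    = 34463.52724 + 38314.02290 + 641916.90819 = 714694.45832

714694.46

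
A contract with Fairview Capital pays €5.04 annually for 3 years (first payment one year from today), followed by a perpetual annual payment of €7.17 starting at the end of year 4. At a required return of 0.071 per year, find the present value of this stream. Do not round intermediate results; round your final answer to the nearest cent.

€95.41

PV of 3-year annuity: €5.04 × [1 − (1+0.071)^−3] / 0.071 = 13.20242
Perpetuity value at year 3: €7.17 / 0.071 = 100.98592
PV of perpetuity: 100.98592 / (1+0.071)^3 = 82.20389
Total PV = 13.20242 + 82.20389 = 95.40632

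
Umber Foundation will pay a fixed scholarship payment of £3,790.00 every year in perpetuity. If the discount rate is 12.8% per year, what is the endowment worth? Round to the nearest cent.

£29609.38

Level perpetuity: PV = C / r = £3,790.00 / 0.128 = £29,609.38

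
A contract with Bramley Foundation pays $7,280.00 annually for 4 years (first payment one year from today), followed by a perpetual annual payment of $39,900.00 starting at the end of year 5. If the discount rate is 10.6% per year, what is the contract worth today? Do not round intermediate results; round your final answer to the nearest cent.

$274342.92

PV of 4-year annuity: $7,280.00 × [1 − (1+0.106)^−4] / 0.106 = 22780.05690
Perpetuity value at year 4: $39,900.00 / 0.106 = 376415.09434
PV of perpetuity: 376415.09434 / (1+0.106)^4 = 251562.85942
Total PV = 22780.05690 + 251562.85942 = 274342.91632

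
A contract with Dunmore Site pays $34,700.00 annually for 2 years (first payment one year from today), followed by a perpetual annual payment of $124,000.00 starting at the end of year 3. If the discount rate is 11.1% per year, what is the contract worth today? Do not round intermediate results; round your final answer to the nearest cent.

$964391.61

PV of 2-year annuity: $34,700.00 × [1 − (1+0.111)^−2] / 0.111 = 59345.74556
Perpetuity value at year 2: $124,000.00 / 0.111 = 1117117.11712
PV of perpetuity: 1117117.11712 / (1+0.111)^2 = 905045.86499
Total PV = 59345.74556 + 905045.86499 = 964391.61054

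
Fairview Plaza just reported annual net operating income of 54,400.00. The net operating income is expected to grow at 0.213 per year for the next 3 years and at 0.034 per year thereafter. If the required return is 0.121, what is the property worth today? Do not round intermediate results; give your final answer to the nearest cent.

D_1 = 65987.20000
D_2 = 80042.47360
D_3 = 97091.52048
Terminal value at year 3: TV = D_3×(1+g_2)/(r−g_2) = 100392.63217/0.087 = 1153938.30084
P_0 = D_1/(1+r)^1 + D_2/(1+r)^2 + D_3/(1+r)^3 + TV/(1+r)^3
    = 58864.58519 + 63695.57702 + 68923.04632 + 819154.36659 = 1010637.57512

1010637.58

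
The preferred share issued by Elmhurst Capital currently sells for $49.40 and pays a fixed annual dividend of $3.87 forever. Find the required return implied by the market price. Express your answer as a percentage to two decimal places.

7.83%

P = C/r ⇒ r = C/P = $3.87/$49.40 = 0.078340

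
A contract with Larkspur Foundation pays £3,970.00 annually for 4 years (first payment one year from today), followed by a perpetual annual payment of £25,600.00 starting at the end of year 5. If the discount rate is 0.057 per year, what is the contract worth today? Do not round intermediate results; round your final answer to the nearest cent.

£373654.81

PV of 4-year annuity: £3,970.00 × [1 − (1+0.057)^−4] / 0.057 = 13851.49934
Perpetuity value at year 4: £25,600.00 / 0.057 = 449122.80702
PV of perpetuity: 449122.80702 / (1+0.057)^4 = 359803.31506
Total PV = 13851.49934 + 359803.31506 = 373654.81440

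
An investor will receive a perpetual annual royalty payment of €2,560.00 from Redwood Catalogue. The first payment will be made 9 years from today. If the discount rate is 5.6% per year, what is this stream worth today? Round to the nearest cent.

€29562.46

Value at end of year 8: C / r = €2,560.00 / 0.056 = €45,714.2857
Discount to today: PV = €45,714.2857 / (1 + 0.056)^8 = €45,714.2857 / 1.546363 = €29,562.46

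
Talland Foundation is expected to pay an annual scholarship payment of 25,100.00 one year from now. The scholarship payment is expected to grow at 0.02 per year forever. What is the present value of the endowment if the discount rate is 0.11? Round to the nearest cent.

278888.89

Growing perpetuity: P = D₁ / (r − g) = 25,100.0000 / (0.11 − 0.02) = 278,888.89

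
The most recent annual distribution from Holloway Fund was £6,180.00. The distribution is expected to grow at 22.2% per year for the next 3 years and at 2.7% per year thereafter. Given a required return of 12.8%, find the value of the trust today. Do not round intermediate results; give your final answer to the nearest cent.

£101701.03

D_1 = 7551.96000
D_2 = 9228.49512
D_3 = 11277.22104
Terminal value at year 3: TV = D_3×(1+g_2)/(r−g_2) = 11581.70600/0.101 = 114670.35648
P_0 = D_1/(1+r)^1 + D_2/(1+r)^2 + D_3/(1+r)^3 + TV/(1+r)^3
    = 6695.00000 + 7252.91667 + 7857.32639 + 79895.78417 = 101701.02723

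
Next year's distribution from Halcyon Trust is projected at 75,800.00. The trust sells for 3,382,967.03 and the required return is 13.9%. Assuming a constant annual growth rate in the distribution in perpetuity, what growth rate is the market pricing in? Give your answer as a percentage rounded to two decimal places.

P = D₁/(r−g) ⇒ g = r − D₁/P = 0.139 − 75,800.00/3,382,967.03 = 0.116594

11.66%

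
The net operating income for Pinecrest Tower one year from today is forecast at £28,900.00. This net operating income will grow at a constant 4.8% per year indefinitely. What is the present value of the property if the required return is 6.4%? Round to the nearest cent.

£1806250.00

Growing perpetuity: P = D₁ / (r − g) = £28,900.0000 / (0.064 − 0.048) = £1,806,250.00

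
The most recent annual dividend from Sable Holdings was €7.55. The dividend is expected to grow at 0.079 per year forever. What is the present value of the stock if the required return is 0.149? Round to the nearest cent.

D₁ = D₀ × (1 + g) = €7.55 × 1.079 = €8.1465
Growing perpetuity: P = D₁ / (r − g) = €8.1465 / (0.149 − 0.079) = €116.38

€116.38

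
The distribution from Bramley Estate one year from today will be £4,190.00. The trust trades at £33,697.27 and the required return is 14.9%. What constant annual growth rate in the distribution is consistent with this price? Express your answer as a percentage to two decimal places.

2.47%

P = D₁/(r−g) ⇒ g = r − D₁/P = 0.149 − £4,190.00/£33,697.27 = 0.024658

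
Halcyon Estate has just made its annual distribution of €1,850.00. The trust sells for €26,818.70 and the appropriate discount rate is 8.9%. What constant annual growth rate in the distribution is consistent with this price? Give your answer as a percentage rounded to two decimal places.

1.87%

P = D₀(1+g)/(r−g) ⇒ P(r−g) = D₀(1+g) ⇒ g(P+D₀) = P·r − D₀
g = (P·r − D₀)/(P + D₀) = (€26,818.70×0.089 − €1,850.00) / (€26,818.70 + €1,850.00) = 0.018726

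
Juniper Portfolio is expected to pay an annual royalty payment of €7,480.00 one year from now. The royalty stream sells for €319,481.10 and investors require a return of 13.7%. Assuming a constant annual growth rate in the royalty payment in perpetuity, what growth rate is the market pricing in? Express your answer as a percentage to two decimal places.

11.36%

P = D₁/(r−g) ⇒ g = r − D₁/P = 0.137 − €7,480.00/€319,481.10 = 0.113587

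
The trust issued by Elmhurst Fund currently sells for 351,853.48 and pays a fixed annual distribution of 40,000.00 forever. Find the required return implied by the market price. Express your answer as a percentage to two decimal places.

P = C/r ⇒ r = C/P = 40,000.00/351,853.48 = 0.113684

11.37%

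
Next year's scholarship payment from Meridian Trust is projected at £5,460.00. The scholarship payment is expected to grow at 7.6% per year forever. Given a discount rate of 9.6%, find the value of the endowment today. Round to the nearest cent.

Growing perpetuity: P = D₁ / (r − g) = £5,460.0000 / (0.096 − 0.076) = £273,000.00

£273000.00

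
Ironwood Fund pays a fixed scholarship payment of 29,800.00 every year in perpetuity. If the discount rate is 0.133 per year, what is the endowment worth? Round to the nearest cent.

224060.15

Level perpetuity: PV = C / r = 29,800.00 / 0.133 = 224,060.15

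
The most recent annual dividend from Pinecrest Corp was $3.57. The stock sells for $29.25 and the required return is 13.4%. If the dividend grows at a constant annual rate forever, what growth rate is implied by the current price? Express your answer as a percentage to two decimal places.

1.06%

P = D₀(1+g)/(r−g) ⇒ P(r−g) = D₀(1+g) ⇒ g(P+D₀) = P·r − D₀
g = (P·r − D₀)/(P + D₀) = ($29.25×0.134 − $3.57) / ($29.25 + $3.57) = 0.010649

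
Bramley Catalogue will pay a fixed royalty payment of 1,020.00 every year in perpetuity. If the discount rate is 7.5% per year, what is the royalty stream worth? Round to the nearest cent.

13600.00

Level perpetuity: PV = C / r = 1,020.00 / 0.075 = 13,600.00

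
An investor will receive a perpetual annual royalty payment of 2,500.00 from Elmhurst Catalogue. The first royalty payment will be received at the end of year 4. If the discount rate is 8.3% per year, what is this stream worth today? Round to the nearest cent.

23712.46

Value at end of year 3: C / r = 2,500.00 / 0.083 = 30,120.4819
Discount to today: PV = 30,120.4819 / (1 + 0.083)^3 = 30,120.4819 / 1.270239 = 23,712.46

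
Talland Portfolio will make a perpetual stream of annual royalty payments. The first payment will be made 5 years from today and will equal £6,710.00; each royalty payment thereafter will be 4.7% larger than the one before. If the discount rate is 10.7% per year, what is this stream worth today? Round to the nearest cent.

£74469.90

Value at end of year 4: C₁ / (r − g) = £6,710.00 / (0.107 − 0.047) = £111,833.3333
Discount to today: PV = £111,833.3333 / (1 + 0.107)^4 = £111,833.3333 / 1.501725 = £74,469.90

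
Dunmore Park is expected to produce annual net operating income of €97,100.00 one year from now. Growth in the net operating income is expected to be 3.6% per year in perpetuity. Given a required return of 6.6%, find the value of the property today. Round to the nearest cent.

Growing perpetuity: P = D₁ / (r − g) = €97,100.0000 / (0.066 − 0.036) = €3,236,666.67

€3236666.67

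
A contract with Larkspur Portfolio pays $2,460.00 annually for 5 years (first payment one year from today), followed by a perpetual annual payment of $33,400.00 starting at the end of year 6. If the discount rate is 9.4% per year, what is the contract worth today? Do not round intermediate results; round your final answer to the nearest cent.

PV of 5-year annuity: $2,460.00 × [1 − (1+0.094)^−5] / 0.094 = 9470.05232
Perpetuity value at year 5: $33,400.00 / 0.094 = 355319.14894
PV of perpetuity: 355319.14894 / (1+0.094)^5 = 226742.01575
Total PV = 9470.05232 + 226742.01575 = 236212.06808

$236212.07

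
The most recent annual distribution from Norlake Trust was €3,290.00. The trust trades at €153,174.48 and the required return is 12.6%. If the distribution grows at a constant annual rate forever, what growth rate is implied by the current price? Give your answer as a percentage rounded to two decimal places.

P = D₀(1+g)/(r−g) ⇒ P(r−g) = D₀(1+g) ⇒ g(P+D₀) = P·r − D₀
g = (P·r − D₀)/(P + D₀) = (€153,174.48×0.126 − €3,290.00) / (€153,174.48 + €3,290.00) = 0.102323

10.23%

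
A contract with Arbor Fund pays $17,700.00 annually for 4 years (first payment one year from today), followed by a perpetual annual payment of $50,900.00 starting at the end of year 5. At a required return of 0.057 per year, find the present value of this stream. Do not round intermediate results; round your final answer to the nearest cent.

PV of 4-year annuity: $17,700.00 × [1 − (1+0.057)^−4] / 0.057 = 61756.05499
Perpetuity value at year 4: $50,900.00 / 0.057 = 892982.45614
PV of perpetuity: 892982.45614 / (1+0.057)^4 = 715390.18501
Total PV = 61756.05499 + 715390.18501 = 777146.24000

$777146.24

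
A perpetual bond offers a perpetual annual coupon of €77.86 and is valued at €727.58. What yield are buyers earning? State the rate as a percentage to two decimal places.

P = C/r ⇒ r = C/P = €77.86/€727.58 = 0.107012

10.70%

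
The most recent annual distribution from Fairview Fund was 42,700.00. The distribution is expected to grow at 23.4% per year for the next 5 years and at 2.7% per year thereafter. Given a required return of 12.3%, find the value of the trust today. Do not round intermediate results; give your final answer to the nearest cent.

D_1 = 52691.80000
D_2 = 65021.68120
D_3 = 80236.75460
D_4 = 99012.15518
D_5 = 122180.99949
Terminal value at year 5: TV = D_5×(1+g_2)/(r−g_2) = 125479.88648/0.096 = 1307082.15078
P_0 = D_1/(1+r)^1 + D_2/(1+r)^2 + D_3/(1+r)^3 + D_4/(1+r)^4 + D_5/(1+r)^5 + TV/(1+r)^5
    = 46920.56990 + 51558.31101 + 56654.45751 + 62254.31929 + 68407.68478 + 731819.71111 = 1017615.05360

1017615.05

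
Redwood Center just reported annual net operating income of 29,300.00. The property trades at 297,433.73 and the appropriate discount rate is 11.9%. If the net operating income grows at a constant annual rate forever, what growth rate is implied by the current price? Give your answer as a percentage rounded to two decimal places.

P = D₀(1+g)/(r−g) ⇒ P(r−g) = D₀(1+g) ⇒ g(P+D₀) = P·r − D₀
g = (P·r − D₀)/(P + D₀) = (297,433.73×0.119 − 29,300.00) / (297,433.73 + 29,300.00) = 0.018653

1.87%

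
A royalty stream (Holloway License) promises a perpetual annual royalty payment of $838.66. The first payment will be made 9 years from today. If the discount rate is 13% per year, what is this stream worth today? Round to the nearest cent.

Value at end of year 8: C / r = $838.66 / 0.13 = $6,451.2308
Discount to today: PV = $6,451.2308 / (1 + 0.13)^8 = $6,451.2308 / 2.658444 = $2,426.69

$2426.69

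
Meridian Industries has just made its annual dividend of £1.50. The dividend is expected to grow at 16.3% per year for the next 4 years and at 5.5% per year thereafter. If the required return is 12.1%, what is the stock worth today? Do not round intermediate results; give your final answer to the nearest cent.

D_1 = 1.74450
D_2 = 2.02885
D_3 = 2.35956
D_4 = 2.74416
Terminal value at year 4: TV = D_4×(1+g_2)/(r−g_2) = 2.89509/0.066 = 43.86505
P_0 = D_1/(1+r)^1 + D_2/(1+r)^2 + D_3/(1+r)^3 + D_4/(1+r)^4 + TV/(1+r)^4
    = 1.55620 + 1.61451 + 1.67500 + 1.73775 + 27.77769 = 34.36115

£34.36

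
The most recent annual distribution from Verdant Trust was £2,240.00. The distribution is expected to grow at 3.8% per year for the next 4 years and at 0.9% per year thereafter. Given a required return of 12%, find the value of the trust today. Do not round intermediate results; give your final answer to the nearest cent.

£22457.94

D_1 = 2325.12000
D_2 = 2413.47456
D_3 = 2505.18659
D_4 = 2600.38368
Terminal value at year 4: TV = D_4×(1+g_2)/(r−g_2) = 2623.78714/0.111 = 23637.72195
P_0 = D_1/(1+r)^1 + D_2/(1+r)^2 + D_3/(1+r)^3 + D_4/(1+r)^4 + TV/(1+r)^4
    = 2076.00000 + 1924.00714 + 1783.14233 + 1652.59084 + 15022.19963 = 22457.93995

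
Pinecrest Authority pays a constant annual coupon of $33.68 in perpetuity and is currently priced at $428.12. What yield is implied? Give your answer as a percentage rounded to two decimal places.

P = C/r ⇒ r = C/P = $33.68/$428.12 = 0.078670

7.87%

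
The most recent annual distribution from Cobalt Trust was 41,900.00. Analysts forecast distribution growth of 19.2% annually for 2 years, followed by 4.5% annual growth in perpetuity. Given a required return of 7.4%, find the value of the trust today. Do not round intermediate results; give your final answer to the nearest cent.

1957959.31

D_1 = 49944.80000
D_2 = 59534.20160
Terminal value at year 2: TV = D_2×(1+g_2)/(r−g_2) = 62213.24067/0.029 = 2145284.16110
P_0 = D_1/(1+r)^1 + D_2/(1+r)^2 + TV/(1+r)^2
    = 46503.53818 + 51612.86546 + 1859842.91056 = 1957959.31420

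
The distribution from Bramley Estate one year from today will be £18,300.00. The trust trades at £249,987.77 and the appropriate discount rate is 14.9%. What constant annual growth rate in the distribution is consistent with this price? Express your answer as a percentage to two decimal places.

P = D₁/(r−g) ⇒ g = r − D₁/P = 0.149 − £18,300.00/£249,987.77 = 0.075796

7.58%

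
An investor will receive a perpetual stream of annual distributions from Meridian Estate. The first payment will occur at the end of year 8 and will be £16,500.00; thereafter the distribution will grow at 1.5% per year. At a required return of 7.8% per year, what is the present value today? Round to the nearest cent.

£154814.65

Value at end of year 7: C₁ / (r − g) = £16,500.00 / (0.078 − 0.015) = £261,904.7619
Discount to today: PV = £261,904.7619 / (1 + 0.078)^7 = £261,904.7619 / 1.691731 = £154,814.65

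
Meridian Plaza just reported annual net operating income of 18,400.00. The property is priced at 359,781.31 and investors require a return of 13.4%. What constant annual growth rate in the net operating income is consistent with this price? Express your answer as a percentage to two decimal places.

P = D₀(1+g)/(r−g) ⇒ P(r−g) = D₀(1+g) ⇒ g(P+D₀) = P·r − D₀
g = (P·r − D₀)/(P + D₀) = (359,781.31×0.134 − 18,400.00) / (359,781.31 + 18,400.00) = 0.078826

7.88%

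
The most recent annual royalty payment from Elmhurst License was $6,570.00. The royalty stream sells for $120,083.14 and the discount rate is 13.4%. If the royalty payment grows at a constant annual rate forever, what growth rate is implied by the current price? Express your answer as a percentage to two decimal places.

P = D₀(1+g)/(r−g) ⇒ P(r−g) = D₀(1+g) ⇒ g(P+D₀) = P·r − D₀
g = (P·r − D₀)/(P + D₀) = ($120,083.14×0.134 − $6,570.00) / ($120,083.14 + $6,570.00) = 0.075175

7.52%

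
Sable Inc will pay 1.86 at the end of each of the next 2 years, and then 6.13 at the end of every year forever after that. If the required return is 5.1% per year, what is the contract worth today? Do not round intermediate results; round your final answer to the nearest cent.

PV of 2-year annuity: 1.86 × [1 − (1+0.051)^−2] / 0.051 = 3.45361
Perpetuity value at year 2: 6.13 / 0.051 = 120.19608
PV of perpetuity: 120.19608 / (1+0.051)^2 = 108.81402
Total PV = 3.45361 + 108.81402 = 112.26763

112.27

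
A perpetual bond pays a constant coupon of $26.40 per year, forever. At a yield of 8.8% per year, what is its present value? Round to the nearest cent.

Level perpetuity: PV = C / r = $26.40 / 0.088 = $300.00

$300.00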